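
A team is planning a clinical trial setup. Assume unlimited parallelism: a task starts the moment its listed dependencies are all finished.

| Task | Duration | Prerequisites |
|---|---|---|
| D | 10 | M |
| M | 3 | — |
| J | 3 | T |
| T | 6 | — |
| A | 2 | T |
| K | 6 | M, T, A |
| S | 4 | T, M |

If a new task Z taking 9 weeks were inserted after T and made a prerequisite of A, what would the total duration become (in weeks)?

23

Originally the schedule takes 14 weeks.
With Z inserted, A now waits for max(T, Z).
New critical path: T→Z→A→K = 6+9+2+6 = 23 ⇒ 23 weeks.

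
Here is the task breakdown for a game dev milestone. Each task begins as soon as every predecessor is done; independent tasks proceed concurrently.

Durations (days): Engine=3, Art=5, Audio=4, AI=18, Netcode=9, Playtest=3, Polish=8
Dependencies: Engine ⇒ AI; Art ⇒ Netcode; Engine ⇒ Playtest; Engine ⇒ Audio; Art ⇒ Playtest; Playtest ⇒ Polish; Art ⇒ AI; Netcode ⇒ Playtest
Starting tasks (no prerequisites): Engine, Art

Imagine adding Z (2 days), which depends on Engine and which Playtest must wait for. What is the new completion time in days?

Originally the game dev milestone takes 25 days.
With Z inserted, Playtest now waits for max(Engine, Netcode, Art, Z).
New critical path: Art→Netcode→Playtest→Polish = 5+9+3+8 = 25 ⇒ 25 days.

25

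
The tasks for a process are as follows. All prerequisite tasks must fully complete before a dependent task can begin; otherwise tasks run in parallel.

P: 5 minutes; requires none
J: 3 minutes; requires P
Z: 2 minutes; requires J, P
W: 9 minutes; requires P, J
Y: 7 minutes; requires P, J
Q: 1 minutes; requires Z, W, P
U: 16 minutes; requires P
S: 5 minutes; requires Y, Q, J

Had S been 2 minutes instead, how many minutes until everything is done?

21

The binding path is P→J→W→Q→S = 5+3+9+1+5 = 23; finish at 23 minutes.
Since S is critical, the -3 change carries straight to that chain (now 20 minutes).
Now P→U = 5+16 = 21 is longest, so the finish becomes 21 minutes.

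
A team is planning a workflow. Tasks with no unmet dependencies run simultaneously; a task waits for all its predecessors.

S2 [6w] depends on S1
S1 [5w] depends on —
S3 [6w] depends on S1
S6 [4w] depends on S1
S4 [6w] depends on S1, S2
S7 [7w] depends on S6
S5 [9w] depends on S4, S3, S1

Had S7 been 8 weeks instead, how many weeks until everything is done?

Baseline: S1→S2→S4→S5 = 5+6+6+9 = 26 → 26 weeks.
The longest path through S7 is only 16 weeks, so S7 has float 10.
That remains the longest chain; total 26 weeks.

26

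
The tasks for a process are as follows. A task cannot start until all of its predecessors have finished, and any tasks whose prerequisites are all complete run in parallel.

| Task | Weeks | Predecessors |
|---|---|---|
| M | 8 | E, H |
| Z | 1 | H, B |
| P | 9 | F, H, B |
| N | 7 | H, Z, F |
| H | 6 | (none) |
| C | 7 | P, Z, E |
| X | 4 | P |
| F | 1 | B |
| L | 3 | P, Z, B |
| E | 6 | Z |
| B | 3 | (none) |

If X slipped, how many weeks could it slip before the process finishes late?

Critical path: H→P→C = 6+9+7 = 22, so the finish is 22 weeks.
The longest chain containing X totals 19 weeks.
Float = 22 − 19 = 3.

3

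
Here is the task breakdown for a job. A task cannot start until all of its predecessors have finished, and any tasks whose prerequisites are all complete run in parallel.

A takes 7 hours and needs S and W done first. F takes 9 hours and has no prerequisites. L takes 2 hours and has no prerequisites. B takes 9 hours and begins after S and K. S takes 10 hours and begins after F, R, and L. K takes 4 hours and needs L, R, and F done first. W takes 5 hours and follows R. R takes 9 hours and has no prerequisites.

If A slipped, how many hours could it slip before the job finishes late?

R→S→B = 9+10+9 = 28 sets the makespan at 28 hours.
The longest chain containing A totals 26 hours.
Slack of A = 21 − 19 = 2 hours.

2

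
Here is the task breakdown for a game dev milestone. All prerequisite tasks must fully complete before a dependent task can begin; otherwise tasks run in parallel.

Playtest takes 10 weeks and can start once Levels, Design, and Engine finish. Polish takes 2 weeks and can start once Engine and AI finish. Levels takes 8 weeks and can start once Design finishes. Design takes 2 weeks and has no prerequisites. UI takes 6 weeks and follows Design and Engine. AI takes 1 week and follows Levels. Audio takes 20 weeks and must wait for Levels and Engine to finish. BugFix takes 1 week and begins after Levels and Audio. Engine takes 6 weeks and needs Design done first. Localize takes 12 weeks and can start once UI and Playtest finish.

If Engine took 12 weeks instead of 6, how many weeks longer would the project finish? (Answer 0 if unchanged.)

4

As given, the longest chain is Design→Levels→Playtest→Localize = 2+8+10+12 = 32, so the finish is 32 weeks.
Engine is off the critical path — its longest chain is 30 weeks, giving 2 of slack.
Now Design→Engine→Playtest→Localize = 2+12+10+12 = 36 is longest, so the finish becomes 36 weeks.
Change in finish: 36 − 32 = +4 weeks.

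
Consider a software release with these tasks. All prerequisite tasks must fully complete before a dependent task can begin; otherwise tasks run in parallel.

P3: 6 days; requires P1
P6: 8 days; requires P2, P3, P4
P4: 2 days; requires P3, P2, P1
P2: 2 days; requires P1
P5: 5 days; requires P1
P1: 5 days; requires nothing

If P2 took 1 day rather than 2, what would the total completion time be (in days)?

As given, the longest chain is P1→P3→P4→P6 = 5+6+2+8 = 21, so the finish is 21 days.
P2 has 4 days of float (longest path through it is 17).
That remains the longest chain; total 21 days.

21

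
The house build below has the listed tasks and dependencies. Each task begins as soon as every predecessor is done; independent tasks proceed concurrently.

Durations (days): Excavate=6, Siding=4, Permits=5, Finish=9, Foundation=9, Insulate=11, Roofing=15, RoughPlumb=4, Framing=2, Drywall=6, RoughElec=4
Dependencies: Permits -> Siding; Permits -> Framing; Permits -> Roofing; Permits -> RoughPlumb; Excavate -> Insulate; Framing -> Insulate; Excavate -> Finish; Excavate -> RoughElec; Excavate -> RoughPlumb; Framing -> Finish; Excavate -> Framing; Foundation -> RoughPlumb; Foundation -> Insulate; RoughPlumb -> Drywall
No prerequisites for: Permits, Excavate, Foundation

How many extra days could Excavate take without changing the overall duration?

1

Permits→Roofing = 5+15 = 20 sets the makespan at 20 days.
The longest chain containing Excavate totals 19 days.
So Excavate can slip 7 − 6 = 1 day.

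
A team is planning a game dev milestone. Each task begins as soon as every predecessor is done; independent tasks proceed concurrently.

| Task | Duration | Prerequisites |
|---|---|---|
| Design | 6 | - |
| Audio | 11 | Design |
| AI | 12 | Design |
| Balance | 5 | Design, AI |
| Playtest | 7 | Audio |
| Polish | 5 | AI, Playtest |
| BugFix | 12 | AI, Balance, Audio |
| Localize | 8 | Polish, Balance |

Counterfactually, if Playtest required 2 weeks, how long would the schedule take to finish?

As given, the longest chain is Design→Audio→Playtest→Polish→Localize = 6+11+7+5+8 = 37, so the finish is 37 weeks.
Since Playtest is critical, the -5 change carries straight to that chain (now 32 weeks).
New critical path: Design→AI→Balance→BugFix = 6+12+5+12 = 35 ⇒ 35 weeks.

35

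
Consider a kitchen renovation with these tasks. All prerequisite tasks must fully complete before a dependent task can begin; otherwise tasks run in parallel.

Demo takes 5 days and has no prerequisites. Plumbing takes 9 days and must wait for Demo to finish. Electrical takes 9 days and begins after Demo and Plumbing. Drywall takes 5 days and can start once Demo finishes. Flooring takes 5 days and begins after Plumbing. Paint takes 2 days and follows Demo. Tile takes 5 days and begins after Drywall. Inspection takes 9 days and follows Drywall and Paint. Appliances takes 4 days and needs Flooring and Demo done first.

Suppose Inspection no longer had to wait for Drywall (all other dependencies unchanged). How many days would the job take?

With the dependency in place, Demo→Plumbing→Electrical = 5+9+9 = 23 sets the finish at 23 days.
Without Drywall→Inspection, Inspection's earliest start moves from 10 to 7.
After: Demo→Plumbing→Electrical = 5+9+9 = 23 → 23 days.

23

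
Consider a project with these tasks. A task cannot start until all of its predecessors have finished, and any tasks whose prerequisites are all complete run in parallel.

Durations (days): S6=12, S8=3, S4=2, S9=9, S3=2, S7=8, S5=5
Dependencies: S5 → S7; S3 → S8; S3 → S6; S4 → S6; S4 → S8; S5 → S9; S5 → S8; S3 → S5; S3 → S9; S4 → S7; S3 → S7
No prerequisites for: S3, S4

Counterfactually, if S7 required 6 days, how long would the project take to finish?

As given, the longest chain is S3→S5→S9 = 2+5+9 = 16, so the finish is 16 days.
The longest path through S7 is only 15 days, so S7 has float 1.
The critical path is still S3→S5→S9; finish is now 16 days.

16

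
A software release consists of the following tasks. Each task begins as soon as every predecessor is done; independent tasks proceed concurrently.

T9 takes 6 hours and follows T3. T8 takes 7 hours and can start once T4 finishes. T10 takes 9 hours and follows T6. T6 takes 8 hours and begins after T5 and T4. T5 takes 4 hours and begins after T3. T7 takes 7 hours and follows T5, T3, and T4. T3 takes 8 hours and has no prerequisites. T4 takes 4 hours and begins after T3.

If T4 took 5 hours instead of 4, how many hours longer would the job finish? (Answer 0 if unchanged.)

Critical path before the change: T3→T4→T6→T10 = 8+4+8+9 = 29 giving 29 hours.
Since T4 is critical, the +1 change carries straight to that chain (now 30 hours).
The critical path is still T3→T4→T6→T10; finish is now 30 hours.
Change in finish: 30 − 29 = +1 hours.

1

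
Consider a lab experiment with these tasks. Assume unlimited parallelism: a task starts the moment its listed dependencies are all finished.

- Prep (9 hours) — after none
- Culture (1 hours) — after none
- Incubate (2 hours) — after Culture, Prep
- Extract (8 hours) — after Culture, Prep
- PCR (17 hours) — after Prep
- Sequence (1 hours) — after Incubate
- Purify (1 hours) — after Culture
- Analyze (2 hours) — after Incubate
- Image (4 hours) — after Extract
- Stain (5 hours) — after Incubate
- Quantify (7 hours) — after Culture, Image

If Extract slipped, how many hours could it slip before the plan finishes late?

0

Prep→Extract→Image→Quantify = 9+8+4+7 = 28 sets the makespan at 28 hours.
Longest path through Extract: 28 hours (earliest finish 17, latest finish 17).
Float = 28 − 28 = 0.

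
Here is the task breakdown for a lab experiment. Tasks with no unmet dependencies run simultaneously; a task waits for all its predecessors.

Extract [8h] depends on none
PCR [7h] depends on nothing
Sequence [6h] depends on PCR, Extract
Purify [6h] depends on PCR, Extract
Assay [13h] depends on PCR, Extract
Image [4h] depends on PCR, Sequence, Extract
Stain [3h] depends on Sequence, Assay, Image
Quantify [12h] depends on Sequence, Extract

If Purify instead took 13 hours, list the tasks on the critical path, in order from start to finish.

Baseline: Extract→Sequence→Quantify = 8+6+12 = 26 → 26 hours.
Purify has 12 hours of float (longest path through it is 14).
No other chain overtakes it, so the finish is 26 hours.

Extract, Sequence, Quantify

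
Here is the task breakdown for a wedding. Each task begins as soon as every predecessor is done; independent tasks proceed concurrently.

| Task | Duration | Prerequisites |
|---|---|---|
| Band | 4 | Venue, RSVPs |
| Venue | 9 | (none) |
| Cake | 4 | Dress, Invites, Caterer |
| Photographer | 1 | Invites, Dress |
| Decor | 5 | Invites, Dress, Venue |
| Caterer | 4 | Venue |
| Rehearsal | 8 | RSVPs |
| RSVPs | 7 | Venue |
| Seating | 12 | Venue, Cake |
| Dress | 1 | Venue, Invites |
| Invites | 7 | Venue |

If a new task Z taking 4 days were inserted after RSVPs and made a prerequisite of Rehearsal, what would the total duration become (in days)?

33

Originally the schedule takes 33 days.
With Z inserted, Rehearsal now waits for max(RSVPs, Z).
New critical path: Venue→Invites→Dress→Cake→Seating = 9+7+1+4+12 = 33 ⇒ 33 days.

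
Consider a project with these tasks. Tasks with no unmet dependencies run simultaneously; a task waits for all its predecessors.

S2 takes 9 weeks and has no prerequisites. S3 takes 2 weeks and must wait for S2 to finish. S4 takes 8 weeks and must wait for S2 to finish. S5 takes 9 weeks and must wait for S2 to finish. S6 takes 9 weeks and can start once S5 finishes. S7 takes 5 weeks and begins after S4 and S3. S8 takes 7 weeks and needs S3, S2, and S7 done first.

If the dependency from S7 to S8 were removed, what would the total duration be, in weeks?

27

Original critical path: S2→S4→S7→S8 = 9+8+5+7 = 29 ⇒ 29 weeks.
Without S7→S8, S8's earliest start moves from 22 to 11.
New critical path: S2→S5→S6 = 9+9+9 = 27 ⇒ 27 weeks.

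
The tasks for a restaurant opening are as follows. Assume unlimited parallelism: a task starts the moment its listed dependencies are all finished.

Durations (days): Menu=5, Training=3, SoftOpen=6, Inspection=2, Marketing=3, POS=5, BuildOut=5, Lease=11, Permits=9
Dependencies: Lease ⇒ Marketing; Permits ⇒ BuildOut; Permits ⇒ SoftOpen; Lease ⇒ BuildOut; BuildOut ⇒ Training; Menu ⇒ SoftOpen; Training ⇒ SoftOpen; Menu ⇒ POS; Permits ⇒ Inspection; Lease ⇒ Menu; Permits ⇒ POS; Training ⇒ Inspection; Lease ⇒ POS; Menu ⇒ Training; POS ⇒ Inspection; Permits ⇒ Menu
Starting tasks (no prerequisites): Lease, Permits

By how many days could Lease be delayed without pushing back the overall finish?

The longest chain is Lease→BuildOut→Training→SoftOpen = 11+5+3+6 = 25; overall finish 25 days.
The longest chain containing Lease totals 25 days.
Float = 25 − 25 = 0.

0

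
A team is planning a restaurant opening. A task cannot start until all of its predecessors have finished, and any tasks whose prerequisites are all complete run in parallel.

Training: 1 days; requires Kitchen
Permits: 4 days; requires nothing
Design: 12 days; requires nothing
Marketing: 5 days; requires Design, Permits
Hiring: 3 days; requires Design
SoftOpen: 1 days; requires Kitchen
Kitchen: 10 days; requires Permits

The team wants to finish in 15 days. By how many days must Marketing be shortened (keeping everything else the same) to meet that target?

2

Current finish: 17 days; target: 15.
Marketing is on every critical path, so each day cut from Marketing cuts the finish by one (this holds down to a finish of 15).
Need 17 − 15 = 2 days off Marketing → Marketing becomes 3 days, finish becomes 15.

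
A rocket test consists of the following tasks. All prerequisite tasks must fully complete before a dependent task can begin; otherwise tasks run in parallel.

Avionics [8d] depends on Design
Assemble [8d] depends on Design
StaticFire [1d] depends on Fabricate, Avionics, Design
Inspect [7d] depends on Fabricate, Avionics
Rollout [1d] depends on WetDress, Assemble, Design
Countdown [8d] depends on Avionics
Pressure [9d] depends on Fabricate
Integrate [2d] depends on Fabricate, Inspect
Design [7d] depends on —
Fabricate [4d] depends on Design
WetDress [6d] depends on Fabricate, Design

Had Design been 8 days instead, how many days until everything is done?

Actual critical path: Design→Avionics→Inspect→Integrate = 7+8+7+2 = 24 ⇒ 24 days.
Design lies on that path, so at 8 days the path becomes 25 days.
No other chain overtakes it, so the finish is 25 days.

25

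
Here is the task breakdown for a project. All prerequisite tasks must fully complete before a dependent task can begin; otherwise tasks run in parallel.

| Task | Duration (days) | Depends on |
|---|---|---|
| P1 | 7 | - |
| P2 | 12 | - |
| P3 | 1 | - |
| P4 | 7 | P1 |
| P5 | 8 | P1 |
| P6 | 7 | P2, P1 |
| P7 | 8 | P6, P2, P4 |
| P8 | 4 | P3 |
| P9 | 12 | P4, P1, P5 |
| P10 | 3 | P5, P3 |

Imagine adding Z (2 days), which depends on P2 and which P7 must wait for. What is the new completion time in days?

27

Originally the project takes 27 days.
With Z inserted, P7 now waits for max(P6, P2, P4, Z).
New critical path: P1→P5→P9 = 7+8+12 = 27 ⇒ 27 days.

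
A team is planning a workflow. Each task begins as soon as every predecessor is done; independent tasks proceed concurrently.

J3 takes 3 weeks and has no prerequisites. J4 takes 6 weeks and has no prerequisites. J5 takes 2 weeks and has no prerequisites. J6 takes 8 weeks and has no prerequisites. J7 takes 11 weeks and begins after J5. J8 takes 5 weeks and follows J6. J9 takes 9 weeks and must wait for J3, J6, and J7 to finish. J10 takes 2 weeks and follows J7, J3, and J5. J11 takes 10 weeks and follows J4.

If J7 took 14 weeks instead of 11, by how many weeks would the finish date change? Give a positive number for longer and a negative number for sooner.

Baseline: J5→J7→J9 = 2+11+9 = 22 → 22 weeks.
J7 lies on that path, so at 14 weeks the path becomes 25 weeks.
That remains the longest chain; total 25 weeks.
Change in finish: 25 − 22 = +3 weeks.

3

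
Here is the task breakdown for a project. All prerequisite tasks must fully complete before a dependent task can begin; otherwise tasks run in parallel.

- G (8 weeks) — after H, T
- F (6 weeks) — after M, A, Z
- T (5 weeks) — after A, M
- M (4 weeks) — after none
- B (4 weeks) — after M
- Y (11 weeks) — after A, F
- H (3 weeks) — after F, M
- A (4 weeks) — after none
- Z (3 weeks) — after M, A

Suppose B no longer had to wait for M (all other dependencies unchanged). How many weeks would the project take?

Original critical path: A→Z→F→H→G = 4+3+6+3+8 = 24 ⇒ 24 weeks.
Without M→B, B's earliest start moves from 4 to 0.
New critical path: A→Z→F→H→G = 4+3+6+3+8 = 24 ⇒ 24 weeks.

24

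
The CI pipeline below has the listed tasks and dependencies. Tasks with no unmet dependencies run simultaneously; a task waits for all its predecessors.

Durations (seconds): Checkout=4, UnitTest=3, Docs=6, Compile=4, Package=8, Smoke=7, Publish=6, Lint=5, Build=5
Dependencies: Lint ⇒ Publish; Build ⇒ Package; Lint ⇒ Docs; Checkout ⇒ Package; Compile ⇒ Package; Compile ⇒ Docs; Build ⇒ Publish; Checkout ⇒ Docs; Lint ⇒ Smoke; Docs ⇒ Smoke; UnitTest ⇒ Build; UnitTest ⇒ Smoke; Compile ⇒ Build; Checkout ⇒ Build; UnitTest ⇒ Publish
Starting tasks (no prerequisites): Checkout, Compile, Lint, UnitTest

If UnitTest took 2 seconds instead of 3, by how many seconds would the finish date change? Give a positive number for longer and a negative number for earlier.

Critical path before the change: Lint→Docs→Smoke = 5+6+7 = 18 giving 18 seconds.
The longest path through UnitTest is only 16 seconds, so UnitTest has float 2.
No other chain overtakes it, so the finish is 18 seconds.
Change in finish: 18 − 18 = +0 seconds.

0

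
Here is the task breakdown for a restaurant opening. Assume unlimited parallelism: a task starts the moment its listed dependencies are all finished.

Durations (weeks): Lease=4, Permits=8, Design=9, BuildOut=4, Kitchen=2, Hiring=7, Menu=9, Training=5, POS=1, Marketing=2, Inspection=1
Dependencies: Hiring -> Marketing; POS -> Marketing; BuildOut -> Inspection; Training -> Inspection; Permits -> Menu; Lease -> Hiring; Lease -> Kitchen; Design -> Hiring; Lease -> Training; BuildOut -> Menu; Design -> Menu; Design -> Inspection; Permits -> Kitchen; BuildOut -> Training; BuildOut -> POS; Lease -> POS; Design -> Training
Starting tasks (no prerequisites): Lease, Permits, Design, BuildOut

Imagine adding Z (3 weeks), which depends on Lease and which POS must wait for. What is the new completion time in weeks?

Originally the schedule takes 18 weeks.
With Z inserted, POS now waits for max(BuildOut, Lease, Z).
New critical path: Design→Hiring→Marketing = 9+7+2 = 18 ⇒ 18 weeks.

18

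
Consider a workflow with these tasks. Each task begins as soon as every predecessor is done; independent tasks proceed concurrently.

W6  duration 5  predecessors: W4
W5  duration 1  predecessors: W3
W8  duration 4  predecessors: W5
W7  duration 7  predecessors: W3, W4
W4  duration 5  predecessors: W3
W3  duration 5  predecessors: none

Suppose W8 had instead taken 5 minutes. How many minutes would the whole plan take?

The binding path is W3→W4→W7 = 5+5+7 = 17; finish at 17 minutes.
W8 is off the critical path — its longest chain is 10 minutes, giving 7 of slack.
No other chain overtakes it, so the finish is 17 minutes.

17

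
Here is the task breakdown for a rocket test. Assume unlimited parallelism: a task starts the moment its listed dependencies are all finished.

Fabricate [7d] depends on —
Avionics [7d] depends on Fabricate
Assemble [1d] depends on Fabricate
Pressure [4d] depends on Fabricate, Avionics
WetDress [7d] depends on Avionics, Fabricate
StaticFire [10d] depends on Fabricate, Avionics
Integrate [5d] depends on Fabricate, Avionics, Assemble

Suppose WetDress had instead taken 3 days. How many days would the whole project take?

24

Baseline: Fabricate→Avionics→StaticFire = 7+7+10 = 24 → 24 days.
The longest path through WetDress is only 21 days, so WetDress has float 3.
That remains the longest chain; total 24 days.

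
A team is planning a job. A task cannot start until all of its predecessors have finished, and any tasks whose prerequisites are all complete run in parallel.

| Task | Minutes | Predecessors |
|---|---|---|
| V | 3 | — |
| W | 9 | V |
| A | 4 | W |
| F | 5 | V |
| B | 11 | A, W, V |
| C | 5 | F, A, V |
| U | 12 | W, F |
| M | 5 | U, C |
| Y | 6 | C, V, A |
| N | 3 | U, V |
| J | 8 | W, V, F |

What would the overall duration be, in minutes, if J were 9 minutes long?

29

Actual critical path: V→W→U→M = 3+9+12+5 = 29 ⇒ 29 minutes.
J has 9 minutes of float (longest path through it is 20).
The critical path is still V→W→U→M; finish is now 29 minutes.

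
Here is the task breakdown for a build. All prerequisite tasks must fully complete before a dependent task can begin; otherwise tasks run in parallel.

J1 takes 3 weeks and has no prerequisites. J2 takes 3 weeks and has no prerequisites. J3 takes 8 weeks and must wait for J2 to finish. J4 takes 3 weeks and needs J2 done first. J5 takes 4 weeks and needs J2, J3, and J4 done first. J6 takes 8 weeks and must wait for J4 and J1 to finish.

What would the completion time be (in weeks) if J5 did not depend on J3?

14

With the dependency in place, J2→J3→J5 = 3+8+4 = 15 sets the finish at 15 weeks.
Without J3→J5, J5's earliest start moves from 11 to 6.
After: J2→J4→J6 = 3+3+8 = 14 → 14 weeks.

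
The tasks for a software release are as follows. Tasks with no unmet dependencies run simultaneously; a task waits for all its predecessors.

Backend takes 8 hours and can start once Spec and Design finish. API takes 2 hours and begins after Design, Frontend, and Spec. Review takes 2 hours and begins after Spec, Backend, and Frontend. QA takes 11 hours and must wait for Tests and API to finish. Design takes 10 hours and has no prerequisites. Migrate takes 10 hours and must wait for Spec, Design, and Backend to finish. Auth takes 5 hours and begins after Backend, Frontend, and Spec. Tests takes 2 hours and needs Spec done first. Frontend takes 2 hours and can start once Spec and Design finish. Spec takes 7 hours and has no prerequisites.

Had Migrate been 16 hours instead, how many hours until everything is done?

34

Baseline: Design→Backend→Migrate = 10+8+10 = 28 → 28 hours.
Migrate is on the critical path; changing it to 16 makes that path 34 hours.
The critical path is still Design→Backend→Migrate; finish is now 34 hours.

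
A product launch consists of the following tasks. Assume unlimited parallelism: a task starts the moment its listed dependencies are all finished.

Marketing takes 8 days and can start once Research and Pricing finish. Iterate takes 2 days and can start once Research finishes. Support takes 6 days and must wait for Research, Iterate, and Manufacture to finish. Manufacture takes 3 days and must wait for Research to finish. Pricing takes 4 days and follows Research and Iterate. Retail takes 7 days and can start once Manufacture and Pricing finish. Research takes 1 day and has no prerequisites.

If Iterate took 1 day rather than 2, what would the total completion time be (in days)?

As given, the longest chain is Research→Iterate→Pricing→Marketing = 1+2+4+8 = 15, so the finish is 15 days.
Iterate is on the critical path; changing it to 1 makes that path 14 days.
No other chain overtakes it, so the finish is 14 days.

14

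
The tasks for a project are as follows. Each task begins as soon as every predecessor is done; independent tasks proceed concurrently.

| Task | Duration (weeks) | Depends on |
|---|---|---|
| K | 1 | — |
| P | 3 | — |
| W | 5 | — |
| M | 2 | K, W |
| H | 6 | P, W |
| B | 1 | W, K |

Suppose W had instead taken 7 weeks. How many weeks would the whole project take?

13

As given, the longest chain is W→H = 5+6 = 11, so the finish is 11 weeks.
Since W is critical, the +2 change carries straight to that chain (now 13 weeks).
No other chain overtakes it, so the finish is 13 weeks.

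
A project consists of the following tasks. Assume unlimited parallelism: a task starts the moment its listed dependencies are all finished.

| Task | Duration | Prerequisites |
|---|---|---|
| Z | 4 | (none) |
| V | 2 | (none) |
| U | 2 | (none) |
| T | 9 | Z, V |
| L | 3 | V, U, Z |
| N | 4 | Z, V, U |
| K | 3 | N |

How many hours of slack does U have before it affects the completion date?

4

Z→T = 4+9 = 13 sets the makespan at 13 hours.
The longest chain containing U totals 9 hours.
So U can slip 6 − 2 = 4 hours.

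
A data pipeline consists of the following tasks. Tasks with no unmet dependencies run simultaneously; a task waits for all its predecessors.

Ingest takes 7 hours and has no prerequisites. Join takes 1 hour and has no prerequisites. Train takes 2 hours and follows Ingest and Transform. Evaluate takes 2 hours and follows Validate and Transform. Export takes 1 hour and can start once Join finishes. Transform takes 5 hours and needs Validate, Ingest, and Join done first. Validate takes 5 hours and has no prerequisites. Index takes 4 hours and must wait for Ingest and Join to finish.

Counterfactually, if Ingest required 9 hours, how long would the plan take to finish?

Baseline: Ingest→Transform→Train = 7+5+2 = 14 → 14 hours.
Ingest is on the critical path; changing it to 9 makes that path 16 hours.
No other chain overtakes it, so the finish is 16 hours.

16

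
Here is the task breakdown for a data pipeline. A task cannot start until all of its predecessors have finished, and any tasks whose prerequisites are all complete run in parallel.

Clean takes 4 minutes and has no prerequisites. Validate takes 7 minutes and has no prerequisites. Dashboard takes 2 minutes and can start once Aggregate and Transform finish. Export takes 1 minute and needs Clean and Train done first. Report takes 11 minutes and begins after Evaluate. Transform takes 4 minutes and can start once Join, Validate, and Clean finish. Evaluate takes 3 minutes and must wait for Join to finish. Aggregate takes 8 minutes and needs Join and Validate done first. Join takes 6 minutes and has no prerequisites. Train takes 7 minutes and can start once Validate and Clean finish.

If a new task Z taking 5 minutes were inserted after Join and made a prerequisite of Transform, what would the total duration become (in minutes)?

Originally the job takes 20 minutes.
With Z inserted, Transform now waits for max(Join, Validate, Clean, Z).
New critical path: Join→Evaluate→Report = 6+3+11 = 20 ⇒ 20 minutes.

20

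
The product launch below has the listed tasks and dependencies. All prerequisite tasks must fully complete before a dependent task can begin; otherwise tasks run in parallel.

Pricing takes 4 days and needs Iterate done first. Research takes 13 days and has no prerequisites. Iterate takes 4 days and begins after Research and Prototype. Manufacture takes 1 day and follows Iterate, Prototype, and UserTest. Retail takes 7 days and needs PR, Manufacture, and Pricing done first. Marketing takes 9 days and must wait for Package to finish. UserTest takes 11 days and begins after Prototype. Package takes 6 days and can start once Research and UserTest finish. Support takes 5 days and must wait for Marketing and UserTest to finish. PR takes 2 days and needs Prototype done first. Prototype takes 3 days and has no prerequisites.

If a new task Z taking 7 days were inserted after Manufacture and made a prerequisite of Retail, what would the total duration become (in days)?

34

Originally the job takes 34 days.
With Z inserted, Retail now waits for max(PR, Manufacture, Pricing, Z).
New critical path: Prototype→UserTest→Package→Marketing→Support = 3+11+6+9+5 = 34 ⇒ 34 days.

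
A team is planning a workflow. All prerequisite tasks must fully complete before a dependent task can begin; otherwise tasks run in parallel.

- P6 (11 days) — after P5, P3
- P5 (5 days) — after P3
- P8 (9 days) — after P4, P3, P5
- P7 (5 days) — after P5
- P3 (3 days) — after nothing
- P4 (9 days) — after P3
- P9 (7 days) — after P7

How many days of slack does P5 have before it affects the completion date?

1

Critical path: P3→P4→P8 = 3+9+9 = 21, so the finish is 21 days.
P5 finishes as early as 8 and must finish by 9.
Slack of P5 = 4 − 3 = 1 day.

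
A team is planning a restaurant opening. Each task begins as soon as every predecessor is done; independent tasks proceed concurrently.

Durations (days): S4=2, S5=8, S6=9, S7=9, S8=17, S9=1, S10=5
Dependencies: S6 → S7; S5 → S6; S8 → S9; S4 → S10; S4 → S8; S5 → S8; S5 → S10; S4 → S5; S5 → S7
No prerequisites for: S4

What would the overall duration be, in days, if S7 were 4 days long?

Critical path before the change: S4→S5→S6→S7 = 2+8+9+9 = 28 giving 28 days.
Since S7 is critical, the -5 change carries straight to that chain (now 23 days).
Now S4→S5→S8→S9 = 2+8+17+1 = 28 is longest, so the finish becomes 28 days.

28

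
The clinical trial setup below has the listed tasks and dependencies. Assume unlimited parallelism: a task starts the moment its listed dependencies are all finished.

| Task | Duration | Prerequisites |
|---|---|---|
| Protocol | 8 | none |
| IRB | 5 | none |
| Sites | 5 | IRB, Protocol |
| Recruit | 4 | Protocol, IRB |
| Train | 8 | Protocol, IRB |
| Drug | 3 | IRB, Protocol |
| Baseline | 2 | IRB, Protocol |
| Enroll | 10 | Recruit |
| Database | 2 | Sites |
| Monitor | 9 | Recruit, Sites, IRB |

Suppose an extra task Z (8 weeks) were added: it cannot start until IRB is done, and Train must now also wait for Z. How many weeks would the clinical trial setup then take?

22

Originally the clinical trial setup takes 22 weeks.
With Z inserted, Train now waits for max(Protocol, IRB, Z).
New critical path: Protocol→Sites→Monitor = 8+5+9 = 22 ⇒ 22 weeks.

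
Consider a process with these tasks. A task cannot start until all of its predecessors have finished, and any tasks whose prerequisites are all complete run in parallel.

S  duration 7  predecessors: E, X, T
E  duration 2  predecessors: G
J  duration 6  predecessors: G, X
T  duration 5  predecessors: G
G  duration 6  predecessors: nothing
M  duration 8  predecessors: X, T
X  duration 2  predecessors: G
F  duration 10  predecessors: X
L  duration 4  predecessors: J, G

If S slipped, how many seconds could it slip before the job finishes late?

1

G→T→M = 6+5+8 = 19 sets the makespan at 19 seconds.
Longest path through S: 18 seconds (earliest finish 18, latest finish 19).
Float = 19 − 18 = 1.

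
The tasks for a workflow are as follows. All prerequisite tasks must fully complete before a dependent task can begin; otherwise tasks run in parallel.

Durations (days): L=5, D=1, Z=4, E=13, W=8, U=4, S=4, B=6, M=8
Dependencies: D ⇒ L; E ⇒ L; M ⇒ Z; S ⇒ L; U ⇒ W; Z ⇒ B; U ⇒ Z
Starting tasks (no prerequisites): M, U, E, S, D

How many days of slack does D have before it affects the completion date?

Critical path: M→Z→B = 8+4+6 = 18, so the finish is 18 days.
D finishes as early as 1 and must finish by 13.
Float = 18 − 6 = 12.

12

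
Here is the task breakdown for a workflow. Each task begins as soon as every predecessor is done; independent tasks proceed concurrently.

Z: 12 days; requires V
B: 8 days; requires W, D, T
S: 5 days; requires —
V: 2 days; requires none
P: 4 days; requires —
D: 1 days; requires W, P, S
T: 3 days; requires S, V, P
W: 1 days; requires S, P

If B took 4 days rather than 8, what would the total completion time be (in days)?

The binding path is S→T→B = 5+3+8 = 16; finish at 16 days.
Since B is critical, the -4 change carries straight to that chain (now 12 days).
New critical path: V→Z = 2+12 = 14 ⇒ 14 days.

14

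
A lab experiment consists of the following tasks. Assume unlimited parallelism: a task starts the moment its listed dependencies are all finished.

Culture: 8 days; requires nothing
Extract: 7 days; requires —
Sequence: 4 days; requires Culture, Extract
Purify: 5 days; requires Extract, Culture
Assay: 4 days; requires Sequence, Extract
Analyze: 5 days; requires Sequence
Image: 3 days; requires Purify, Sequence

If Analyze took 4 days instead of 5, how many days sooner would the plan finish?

1

Baseline: Culture→Sequence→Analyze = 8+4+5 = 17 → 17 days.
Analyze is on the critical path; changing it to 4 makes that path 16 days.
New critical path: Culture→Sequence→Assay = 8+4+4 = 16 ⇒ 16 days.
Change in finish: 16 − 17 = -1 days.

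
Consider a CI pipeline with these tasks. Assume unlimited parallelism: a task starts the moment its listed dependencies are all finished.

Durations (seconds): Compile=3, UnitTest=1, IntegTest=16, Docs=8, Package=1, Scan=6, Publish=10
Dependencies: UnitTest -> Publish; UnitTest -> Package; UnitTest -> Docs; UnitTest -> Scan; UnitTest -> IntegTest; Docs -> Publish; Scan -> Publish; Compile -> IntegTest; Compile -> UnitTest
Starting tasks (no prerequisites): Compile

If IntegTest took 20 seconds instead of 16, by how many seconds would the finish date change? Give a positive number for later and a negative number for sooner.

As given, the longest chain is Compile→UnitTest→Docs→Publish = 3+1+8+10 = 22, so the finish is 22 seconds.
IntegTest is off the critical path — its longest chain is 20 seconds, giving 2 of slack.
The binding chain switches to Compile→UnitTest→IntegTest = 3+1+20 = 24; finish 24 seconds.
Change in finish: 24 − 22 = +2 seconds.

2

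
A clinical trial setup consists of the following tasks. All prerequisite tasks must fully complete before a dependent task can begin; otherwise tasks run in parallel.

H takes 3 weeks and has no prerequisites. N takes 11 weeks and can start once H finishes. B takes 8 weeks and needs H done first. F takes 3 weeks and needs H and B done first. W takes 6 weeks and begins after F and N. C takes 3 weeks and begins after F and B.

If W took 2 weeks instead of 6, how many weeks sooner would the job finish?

Baseline: H→N→W = 3+11+6 = 20 → 20 weeks.
W lies on that path, so at 2 weeks the path becomes 16 weeks.
Now H→B→F→C = 3+8+3+3 = 17 is longest, so the finish becomes 17 weeks.
Change in finish: 17 − 20 = -3 weeks.

3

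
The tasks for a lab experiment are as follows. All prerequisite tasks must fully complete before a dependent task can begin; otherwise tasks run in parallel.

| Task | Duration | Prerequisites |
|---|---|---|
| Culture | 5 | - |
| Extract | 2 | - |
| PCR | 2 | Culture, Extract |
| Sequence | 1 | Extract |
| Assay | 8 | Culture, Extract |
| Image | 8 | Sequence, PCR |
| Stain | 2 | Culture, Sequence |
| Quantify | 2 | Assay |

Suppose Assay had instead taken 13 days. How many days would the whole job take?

Actual critical path: Culture→Assay→Quantify = 5+8+2 = 15 ⇒ 15 days.
Since Assay is critical, the +5 change carries straight to that chain (now 20 days).
That remains the longest chain; total 20 days.

20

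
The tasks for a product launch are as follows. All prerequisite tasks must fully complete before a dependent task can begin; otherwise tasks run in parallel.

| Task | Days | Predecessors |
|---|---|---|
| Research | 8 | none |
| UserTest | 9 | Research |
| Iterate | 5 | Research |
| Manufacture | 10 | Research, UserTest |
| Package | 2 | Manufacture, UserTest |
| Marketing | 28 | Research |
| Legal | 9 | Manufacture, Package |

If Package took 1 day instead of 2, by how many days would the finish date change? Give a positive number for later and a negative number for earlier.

-1

Baseline: Research→UserTest→Manufacture→Package→Legal = 8+9+10+2+9 = 38 → 38 days.
Package is on the critical path; changing it to 1 makes that path 37 days.
That remains the longest chain; total 37 days.
Change in finish: 37 − 38 = -1 days.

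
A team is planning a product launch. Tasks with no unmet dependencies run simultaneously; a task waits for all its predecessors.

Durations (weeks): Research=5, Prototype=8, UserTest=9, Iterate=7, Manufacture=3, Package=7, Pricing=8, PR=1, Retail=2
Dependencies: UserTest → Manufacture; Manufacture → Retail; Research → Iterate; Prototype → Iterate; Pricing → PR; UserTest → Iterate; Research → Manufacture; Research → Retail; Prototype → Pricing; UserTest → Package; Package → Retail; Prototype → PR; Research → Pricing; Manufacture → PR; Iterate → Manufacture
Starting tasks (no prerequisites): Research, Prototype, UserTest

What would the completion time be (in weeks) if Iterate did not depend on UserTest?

20

With the dependency in place, UserTest→Iterate→Manufacture→Retail = 9+7+3+2 = 21 sets the finish at 21 weeks.
Without UserTest→Iterate, Iterate's earliest start moves from 9 to 8.
New critical path: Prototype→Iterate→Manufacture→Retail = 8+7+3+2 = 20 ⇒ 20 weeks.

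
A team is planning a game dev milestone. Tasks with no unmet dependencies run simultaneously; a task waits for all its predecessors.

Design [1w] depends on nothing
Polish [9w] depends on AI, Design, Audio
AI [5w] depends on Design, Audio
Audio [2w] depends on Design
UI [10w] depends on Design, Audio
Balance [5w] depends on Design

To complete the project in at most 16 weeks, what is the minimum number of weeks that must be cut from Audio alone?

Current finish: 17 weeks; target: 16.
Audio is on every critical path, so each week cut from Audio cuts the finish by one (this holds down to a finish of 16).
Need 17 − 16 = 1 week off Audio → Audio becomes 1 week, finish becomes 16.

1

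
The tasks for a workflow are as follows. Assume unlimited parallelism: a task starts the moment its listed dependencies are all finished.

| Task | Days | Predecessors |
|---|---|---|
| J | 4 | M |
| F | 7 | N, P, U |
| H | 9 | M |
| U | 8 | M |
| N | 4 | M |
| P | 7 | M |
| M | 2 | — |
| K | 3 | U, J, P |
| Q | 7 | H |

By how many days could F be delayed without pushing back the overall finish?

1

M→H→Q = 2+9+7 = 18 sets the makespan at 18 days.
F finishes as early as 17 and must finish by 18.
Float = 18 − 17 = 1.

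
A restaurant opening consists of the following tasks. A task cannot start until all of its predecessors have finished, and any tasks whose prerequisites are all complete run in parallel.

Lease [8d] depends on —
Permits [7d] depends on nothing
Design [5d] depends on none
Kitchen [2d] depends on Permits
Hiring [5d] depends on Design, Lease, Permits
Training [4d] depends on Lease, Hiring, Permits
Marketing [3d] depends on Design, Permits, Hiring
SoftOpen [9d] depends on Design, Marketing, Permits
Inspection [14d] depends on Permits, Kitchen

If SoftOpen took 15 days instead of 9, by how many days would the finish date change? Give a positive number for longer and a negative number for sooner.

The binding path is Lease→Hiring→Marketing→SoftOpen = 8+5+3+9 = 25; finish at 25 days.
SoftOpen lies on that path, so at 15 days the path becomes 31 days.
That remains the longest chain; total 31 days.
Change in finish: 31 − 25 = +6 days.

6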